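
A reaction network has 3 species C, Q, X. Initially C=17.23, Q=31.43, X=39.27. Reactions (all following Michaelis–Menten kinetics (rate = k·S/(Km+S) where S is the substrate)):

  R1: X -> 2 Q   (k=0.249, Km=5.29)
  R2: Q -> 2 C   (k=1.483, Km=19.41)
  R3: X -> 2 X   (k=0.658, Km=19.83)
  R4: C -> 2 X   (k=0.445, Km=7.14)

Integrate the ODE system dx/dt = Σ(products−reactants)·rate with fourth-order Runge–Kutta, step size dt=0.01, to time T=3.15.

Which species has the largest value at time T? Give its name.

Dominant species at T: X

RK4 with dt=0.01: 315 steps to T=3.15. Trajectory (selected grid times):
t=0.00: C=17.23 Q=31.43 X=39.27
t=0.35: C=17.76 Q=31.26 X=39.57
t=0.70: C=18.29 Q=31.10 X=39.87
t=1.05: C=18.81 Q=30.93 X=40.17
t=1.40: C=19.34 Q=30.77 X=40.47
t=1.75: C=19.86 Q=30.60 X=40.78
t=2.10: C=20.38 Q=30.44 X=41.09
t=2.45: C=20.90 Q=30.28 X=41.40
t=2.80: C=21.41 Q=30.12 X=41.71
t=3.15: C=21.93 Q=29.96 X=42.02
At T=3.15: C=21.93 Q=29.96 X=42.02; the largest is X.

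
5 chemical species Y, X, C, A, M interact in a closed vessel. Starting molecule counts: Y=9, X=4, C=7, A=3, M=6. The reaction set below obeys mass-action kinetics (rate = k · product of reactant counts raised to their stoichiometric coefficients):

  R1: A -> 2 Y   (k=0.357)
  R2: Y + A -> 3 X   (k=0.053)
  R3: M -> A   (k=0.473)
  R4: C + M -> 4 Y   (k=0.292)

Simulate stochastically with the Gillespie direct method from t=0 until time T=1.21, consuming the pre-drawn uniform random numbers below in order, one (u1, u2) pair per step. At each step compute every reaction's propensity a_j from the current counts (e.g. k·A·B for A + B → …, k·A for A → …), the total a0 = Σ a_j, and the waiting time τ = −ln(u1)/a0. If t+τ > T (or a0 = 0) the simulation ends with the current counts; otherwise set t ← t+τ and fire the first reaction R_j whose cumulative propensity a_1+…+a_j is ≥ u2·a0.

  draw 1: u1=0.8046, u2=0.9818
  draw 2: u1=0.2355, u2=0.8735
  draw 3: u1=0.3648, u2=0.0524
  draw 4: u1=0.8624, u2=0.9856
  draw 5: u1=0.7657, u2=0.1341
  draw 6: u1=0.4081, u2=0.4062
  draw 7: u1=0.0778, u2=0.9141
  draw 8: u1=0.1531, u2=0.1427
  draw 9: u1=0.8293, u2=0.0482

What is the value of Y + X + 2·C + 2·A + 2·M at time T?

Value at T = 45

Check how each reaction changes W = Y + X + 2·C + 2·A + 2·M (weight of products minus weight of reactants):
R1: A -> 2 Y: (1·2) − (2·1) = 2 − 2 = 0
R2: Y + A -> 3 X: (1·3) − (1·1 + 2·1) = 3 − 3 = 0
R3: M -> A: (2·1) − (2·1) = 2 − 2 = 0
R4: C + M -> 4 Y: (1·4) − (2·1 + 2·1) = 4 − 4 = 0
Every reaction leaves W unchanged, so W is conserved and no simulation is needed: W(T) = W(0) = 9 + 4 + 2·7 + 2·3 + 2·6 = 45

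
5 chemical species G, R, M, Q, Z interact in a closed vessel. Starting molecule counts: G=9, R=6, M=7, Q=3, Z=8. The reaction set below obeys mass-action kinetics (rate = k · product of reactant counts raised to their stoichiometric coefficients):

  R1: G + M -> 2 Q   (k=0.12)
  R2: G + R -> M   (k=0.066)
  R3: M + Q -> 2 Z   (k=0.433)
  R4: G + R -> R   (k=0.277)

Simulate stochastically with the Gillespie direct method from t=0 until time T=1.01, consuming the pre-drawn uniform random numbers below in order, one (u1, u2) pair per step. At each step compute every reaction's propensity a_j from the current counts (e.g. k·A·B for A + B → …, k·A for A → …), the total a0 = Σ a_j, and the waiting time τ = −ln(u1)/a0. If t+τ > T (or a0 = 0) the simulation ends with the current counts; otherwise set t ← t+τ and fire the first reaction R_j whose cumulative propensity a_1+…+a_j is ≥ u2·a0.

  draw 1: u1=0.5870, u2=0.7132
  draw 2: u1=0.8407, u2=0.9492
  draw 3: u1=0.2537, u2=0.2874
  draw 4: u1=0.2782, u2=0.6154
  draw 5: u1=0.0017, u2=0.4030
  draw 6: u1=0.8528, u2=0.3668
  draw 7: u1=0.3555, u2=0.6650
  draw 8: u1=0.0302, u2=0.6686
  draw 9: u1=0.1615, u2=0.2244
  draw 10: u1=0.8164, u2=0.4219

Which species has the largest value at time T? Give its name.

t=0.000: G=9 R=6 M=7 Q=3 Z=8
Draw 1: a1=7.560, a2=3.564, a3=9.093, a4=14.958, a0=35.175; τ=−ln(0.5870)/35.175=0.015 → t=0.015; u2·a0=0.7132·35.175=25.087; a1+…+a3=20.217 < 25.087 ≤ a1+…+a4=35.175 → R4 fires; G=8 R=6 M=7 Q=3 Z=8
Draw 2: a1=6.720, a2=3.168, a3=9.093, a4=13.296, a0=32.277; τ=−ln(0.8407)/32.277=0.005 → t=0.021; u2·a0=0.9492·32.277=30.637; a1+…+a3=18.981 < 30.637 ≤ a1+…+a4=32.277 → R4 fires; G=7 R=6 M=7 Q=3 Z=8
Draw 3: a1=5.880, a2=2.772, a3=9.093, a4=11.634, a0=29.379; τ=−ln(0.2537)/29.379=0.047 → t=0.067; u2·a0=0.2874·29.379=8.444; a1=5.880 < 8.444 ≤ a1+a2=8.652 → R2 fires; G=6 R=5 M=8 Q=3 Z=8
Draw 4: a1=5.760, a2=1.980, a3=10.392, a4=8.310, a0=26.442; τ=−ln(0.2782)/26.442=0.048 → t=0.116; u2·a0=0.6154·26.442=16.272; a1+a2=7.740 < 16.272 ≤ a1+…+a3=18.132 → R3 fires; G=6 R=5 M=7 Q=2 Z=10
Draw 5: a1=5.040, a2=1.980, a3=6.062, a4=8.310, a0=21.392; τ=−ln(0.0017)/21.392=0.298 → t=0.414; u2·a0=0.4030·21.392=8.621; a1+a2=7.020 < 8.621 ≤ a1+…+a3=13.082 → R3 fires; G=6 R=5 M=6 Q=1 Z=12
Draw 6: a1=4.320, a2=1.980, a3=2.598, a4=8.310, a0=17.208; τ=−ln(0.8528)/17.208=0.009 → t=0.423; u2·a0=0.3668·17.208=6.312; a1+a2=6.300 < 6.312 ≤ a1+…+a3=8.898 → R3 fires; G=6 R=5 M=5 Q=0 Z=14
Draw 7: a1=3.600, a2=1.980, a3=0.000, a4=8.310, a0=13.890; τ=−ln(0.3555)/13.890=0.074 → t=0.497; u2·a0=0.6650·13.890=9.237; a1+…+a3=5.580 < 9.237 ≤ a1+…+a4=13.890 → R4 fires; G=5 R=5 M=5 Q=0 Z=14
Draw 8: a1=3.000, a2=1.650, a3=0.000, a4=6.925, a0=11.575; τ=−ln(0.0302)/11.575=0.302 → t=0.800; u2·a0=0.6686·11.575=7.739; a1+…+a3=4.650 < 7.739 ≤ a1+…+a4=11.575 → R4 fires; G=4 R=5 M=5 Q=0 Z=14
Draw 9: a1=2.400, a2=1.320, a3=0.000, a4=5.540, a0=9.260; τ=−ln(0.1615)/9.260=0.197 → t=0.997; u2·a0=0.2244·9.260=2.078 ≤ a1=2.400 → R1 fires; G=3 R=5 M=4 Q=2 Z=14
Draw 10: a1=1.440, a2=0.990, a3=3.464, a4=4.155, a0=10.049; τ=−ln(0.8164)/10.049=0.020 → t=1.017 > T=1.01: stop.
At T=1.01: G=3 R=5 M=4 Q=2 Z=14; the largest is Z.

Dominant species at T: Z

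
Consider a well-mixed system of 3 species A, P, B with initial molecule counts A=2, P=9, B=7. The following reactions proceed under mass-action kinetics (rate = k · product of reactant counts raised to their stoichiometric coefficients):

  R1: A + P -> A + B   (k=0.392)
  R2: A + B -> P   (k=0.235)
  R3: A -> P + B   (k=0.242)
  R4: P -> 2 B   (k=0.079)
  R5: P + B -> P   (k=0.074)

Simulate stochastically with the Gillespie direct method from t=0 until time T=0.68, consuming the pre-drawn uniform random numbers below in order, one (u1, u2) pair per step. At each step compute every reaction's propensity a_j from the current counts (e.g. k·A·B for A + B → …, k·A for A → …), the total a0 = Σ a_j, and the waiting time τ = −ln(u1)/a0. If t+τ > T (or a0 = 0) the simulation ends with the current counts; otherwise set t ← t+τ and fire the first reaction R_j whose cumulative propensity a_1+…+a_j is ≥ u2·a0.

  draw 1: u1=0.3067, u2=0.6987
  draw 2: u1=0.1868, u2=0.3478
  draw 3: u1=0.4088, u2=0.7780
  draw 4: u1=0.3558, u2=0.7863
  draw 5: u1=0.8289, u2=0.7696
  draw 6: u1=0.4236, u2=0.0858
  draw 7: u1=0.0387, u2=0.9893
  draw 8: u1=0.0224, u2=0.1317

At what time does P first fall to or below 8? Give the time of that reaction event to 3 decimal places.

Threshold first reached at t = 0.073

t=0.000: A=2 P=9 B=7
Draw 1: a1=7.056, a2=3.290, a3=0.484, a4=0.711, a5=4.662, a0=16.203; τ=−ln(0.3067)/16.203=0.073 → t=0.073; u2·a0=0.6987·16.203=11.321; a1+…+a3=10.830 < 11.321 ≤ a1+…+a4=11.541 → R4 fires; A=2 P=8 B=9
Draw 2: a1=6.272, a2=4.230, a3=0.484, a4=0.632, a5=5.328, a0=16.946; τ=−ln(0.1868)/16.946=0.099 → t=0.172; u2·a0=0.3478·16.946=5.894 ≤ a1=6.272 → R1 fires; A=2 P=7 B=10
Draw 3: a1=5.488, a2=4.700, a3=0.484, a4=0.553, a5=5.180, a0=16.405; τ=−ln(0.4088)/16.405=0.055 → t=0.226; u2·a0=0.7780·16.405=12.763; a1+…+a4=11.225 < 12.763 ≤ a1+…+a5=16.405 → R5 fires; A=2 P=7 B=9
Draw 4: a1=5.488, a2=4.230, a3=0.484, a4=0.553, a5=4.662, a0=15.417; τ=−ln(0.3558)/15.417=0.067 → t=0.294; u2·a0=0.7863·15.417=12.122; a1+…+a4=10.755 < 12.122 ≤ a1+…+a5=15.417 → R5 fires; A=2 P=7 B=8
Draw 5: a1=5.488, a2=3.760, a3=0.484, a4=0.553, a5=4.144, a0=14.429; τ=−ln(0.8289)/14.429=0.013 → t=0.307; u2·a0=0.7696·14.429=11.105; a1+…+a4=10.285 < 11.105 ≤ a1+…+a5=14.429 → R5 fires; A=2 P=7 B=7
Draw 6: a1=5.488, a2=3.290, a3=0.484, a4=0.553, a5=3.626, a0=13.441; τ=−ln(0.4236)/13.441=0.064 → t=0.370; u2·a0=0.0858·13.441=1.153 ≤ a1=5.488 → R1 fires; A=2 P=6 B=8
Draw 7: a1=4.704, a2=3.760, a3=0.484, a4=0.474, a5=3.552, a0=12.974; τ=−ln(0.0387)/12.974=0.251 → t=0.621; u2·a0=0.9893·12.974=12.835; a1+…+a4=9.422 < 12.835 ≤ a1+…+a5=12.974 → R5 fires; A=2 P=6 B=7
Draw 8: a1=4.704, a2=3.290, a3=0.484, a4=0.474, a5=3.108, a0=12.060; τ=−ln(0.0224)/12.060=0.315 → t=0.936 > T=0.68: stop.
P first becomes ≤ 8 when it reaches 8 at the event at t=0.073.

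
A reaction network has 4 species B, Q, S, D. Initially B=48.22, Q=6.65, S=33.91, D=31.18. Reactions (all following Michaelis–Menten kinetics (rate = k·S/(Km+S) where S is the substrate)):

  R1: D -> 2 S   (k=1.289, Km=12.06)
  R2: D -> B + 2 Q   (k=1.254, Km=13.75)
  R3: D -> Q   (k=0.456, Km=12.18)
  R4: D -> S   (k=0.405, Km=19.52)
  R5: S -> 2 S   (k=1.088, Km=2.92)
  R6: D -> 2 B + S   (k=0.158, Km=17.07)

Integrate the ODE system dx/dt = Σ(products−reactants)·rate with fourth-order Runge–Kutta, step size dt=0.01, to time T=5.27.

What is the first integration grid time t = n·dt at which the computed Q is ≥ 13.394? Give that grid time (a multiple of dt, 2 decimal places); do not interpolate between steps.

RK4 with dt=0.01: 527 steps to T=5.27. Trajectory (selected grid times):
t=0.00: B=48.22 Q=6.65 S=33.91 D=31.18
t=0.59: B=48.85 Q=7.86 S=35.80 D=29.73
t=1.17: B=49.46 Q=9.03 S=37.64 D=28.32
t=1.76: B=50.07 Q=10.21 S=39.49 D=26.91
t=2.34: B=50.66 Q=11.34 S=41.29 D=25.55
t=2.93: B=51.24 Q=12.48 S=43.11 D=24.20
t=3.41: B=51.71 Q=13.38 S=44.57 D=23.11
t=3.42: B=51.72 Q=13.40 S=44.60 D=23.09
t=3.51: B=51.81 Q=13.57 S=44.87 D=22.89
t=4.10: B=52.37 Q=14.66 S=46.64 D=21.58
t=4.68: B=52.91 Q=15.70 S=48.35 D=20.33
t=5.27: B=53.45 Q=16.74 S=50.07 D=19.09
Q(3.41)=13.383 < 13.394 but Q(3.42)=13.402 ≥ 13.394, so the first grid time is t=3.42.

Threshold first reached at t = 3.42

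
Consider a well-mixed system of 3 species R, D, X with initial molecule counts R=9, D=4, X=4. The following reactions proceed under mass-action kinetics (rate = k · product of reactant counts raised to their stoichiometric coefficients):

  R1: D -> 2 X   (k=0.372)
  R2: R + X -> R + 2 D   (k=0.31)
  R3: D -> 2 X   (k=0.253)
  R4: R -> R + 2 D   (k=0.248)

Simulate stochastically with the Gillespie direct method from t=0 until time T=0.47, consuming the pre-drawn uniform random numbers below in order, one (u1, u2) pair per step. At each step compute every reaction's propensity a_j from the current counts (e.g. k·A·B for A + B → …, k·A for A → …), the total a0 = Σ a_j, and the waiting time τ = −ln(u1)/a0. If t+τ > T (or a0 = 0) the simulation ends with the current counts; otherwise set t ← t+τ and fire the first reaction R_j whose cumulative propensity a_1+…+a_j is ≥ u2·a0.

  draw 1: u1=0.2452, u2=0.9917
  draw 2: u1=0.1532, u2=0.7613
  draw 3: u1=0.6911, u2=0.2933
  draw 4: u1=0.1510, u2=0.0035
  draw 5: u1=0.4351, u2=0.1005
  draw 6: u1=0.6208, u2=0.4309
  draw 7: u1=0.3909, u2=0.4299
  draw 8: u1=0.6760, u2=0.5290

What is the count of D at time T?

t=0.000: R=9 D=4 X=4
Draw 1: a1=1.488, a2=11.160, a3=1.012, a4=2.232, a0=15.892; τ=−ln(0.2452)/15.892=0.088 → t=0.088; u2·a0=0.9917·15.892=15.760; a1+…+a3=13.660 < 15.760 ≤ a1+…+a4=15.892 → R4 fires; R=9 D=6 X=4
Draw 2: a1=2.232, a2=11.160, a3=1.518, a4=2.232, a0=17.142; τ=−ln(0.1532)/17.142=0.109 → t=0.198; u2·a0=0.7613·17.142=13.050; a1=2.232 < 13.050 ≤ a1+a2=13.392 → R2 fires; R=9 D=8 X=3
Draw 3: a1=2.976, a2=8.370, a3=2.024, a4=2.232, a0=15.602; τ=−ln(0.6911)/15.602=0.024 → t=0.222; u2·a0=0.2933·15.602=4.576; a1=2.976 < 4.576 ≤ a1+a2=11.346 → R2 fires; R=9 D=10 X=2
Draw 4: a1=3.720, a2=5.580, a3=2.530, a4=2.232, a0=14.062; τ=−ln(0.1510)/14.062=0.134 → t=0.356; u2·a0=0.0035·14.062=0.049 ≤ a1=3.720 → R1 fires; R=9 D=9 X=4
Draw 5: a1=3.348, a2=11.160, a3=2.277, a4=2.232, a0=19.017; τ=−ln(0.4351)/19.017=0.044 → t=0.400; u2·a0=0.1005·19.017=1.911 ≤ a1=3.348 → R1 fires; R=9 D=8 X=6
Draw 6: a1=2.976, a2=16.740, a3=2.024, a4=2.232, a0=23.972; τ=−ln(0.6208)/23.972=0.020 → t=0.420; u2·a0=0.4309·23.972=10.330; a1=2.976 < 10.330 ≤ a1+a2=19.716 → R2 fires; R=9 D=10 X=5
Draw 7: a1=3.720, a2=13.950, a3=2.530, a4=2.232, a0=22.432; τ=−ln(0.3909)/22.432=0.042 → t=0.462; u2·a0=0.4299·22.432=9.644; a1=3.720 < 9.644 ≤ a1+a2=17.670 → R2 fires; R=9 D=12 X=4
Draw 8: a1=4.464, a2=11.160, a3=3.036, a4=2.232, a0=20.892; τ=−ln(0.6760)/20.892=0.019 → t=0.480 > T=0.47: stop.
Read off D at T=0.47: 12

D at T = 12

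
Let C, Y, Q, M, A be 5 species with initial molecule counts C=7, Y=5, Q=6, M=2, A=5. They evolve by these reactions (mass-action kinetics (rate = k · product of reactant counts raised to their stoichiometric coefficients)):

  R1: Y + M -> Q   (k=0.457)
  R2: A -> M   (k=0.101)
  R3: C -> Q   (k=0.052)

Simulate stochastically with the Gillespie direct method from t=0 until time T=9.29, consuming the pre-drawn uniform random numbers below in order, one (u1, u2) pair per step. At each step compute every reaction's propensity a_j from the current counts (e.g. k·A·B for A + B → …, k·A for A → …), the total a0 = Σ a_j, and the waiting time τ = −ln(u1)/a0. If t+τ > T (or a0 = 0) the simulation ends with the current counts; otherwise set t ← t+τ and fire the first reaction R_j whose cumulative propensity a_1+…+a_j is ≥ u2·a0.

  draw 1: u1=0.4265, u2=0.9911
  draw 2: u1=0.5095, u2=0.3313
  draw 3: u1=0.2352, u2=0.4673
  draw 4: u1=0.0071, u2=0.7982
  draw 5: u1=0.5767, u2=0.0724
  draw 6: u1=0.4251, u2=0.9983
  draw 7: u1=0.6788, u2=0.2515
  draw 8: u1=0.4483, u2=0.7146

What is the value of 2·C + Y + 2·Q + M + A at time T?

Value at T = 38

Check how each reaction changes W = 2·C + Y + 2·Q + M + A (weight of products minus weight of reactants):
R1: Y + M -> Q: (2·1) − (1·1 + 1·1) = 2 − 2 = 0
R2: A -> M: (1·1) − (1·1) = 1 − 1 = 0
R3: C -> Q: (2·1) − (2·1) = 2 − 2 = 0
Every reaction leaves W unchanged, so W is conserved and no simulation is needed: W(T) = W(0) = 2·7 + 5 + 2·6 + 2 + 5 = 38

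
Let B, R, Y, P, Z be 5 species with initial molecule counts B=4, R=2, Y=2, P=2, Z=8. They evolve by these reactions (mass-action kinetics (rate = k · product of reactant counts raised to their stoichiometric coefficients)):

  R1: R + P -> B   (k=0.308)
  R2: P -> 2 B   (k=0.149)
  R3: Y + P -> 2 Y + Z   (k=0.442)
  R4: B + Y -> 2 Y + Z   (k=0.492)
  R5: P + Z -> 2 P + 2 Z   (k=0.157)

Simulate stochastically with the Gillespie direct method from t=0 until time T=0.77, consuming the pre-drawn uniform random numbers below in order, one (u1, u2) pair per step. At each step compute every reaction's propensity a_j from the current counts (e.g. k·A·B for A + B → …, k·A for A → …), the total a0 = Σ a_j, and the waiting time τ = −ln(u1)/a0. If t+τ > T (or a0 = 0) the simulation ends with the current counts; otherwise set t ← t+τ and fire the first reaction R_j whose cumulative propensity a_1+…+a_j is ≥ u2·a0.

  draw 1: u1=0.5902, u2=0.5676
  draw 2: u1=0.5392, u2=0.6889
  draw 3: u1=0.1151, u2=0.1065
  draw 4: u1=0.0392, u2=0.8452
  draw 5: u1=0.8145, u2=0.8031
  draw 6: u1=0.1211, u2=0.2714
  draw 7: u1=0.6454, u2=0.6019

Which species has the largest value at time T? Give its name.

t=0.000: B=4 R=2 Y=2 P=2 Z=8
Draw 1: a1=1.232, a2=0.298, a3=1.768, a4=3.936, a5=2.512, a0=9.746; τ=−ln(0.5902)/9.746=0.054 → t=0.054; u2·a0=0.5676·9.746=5.532; a1+…+a3=3.298 < 5.532 ≤ a1+…+a4=7.234 → R4 fires; B=3 R=2 Y=3 P=2 Z=9
Draw 2: a1=1.232, a2=0.298, a3=2.652, a4=4.428, a5=2.826, a0=11.436; τ=−ln(0.5392)/11.436=0.054 → t=0.108; u2·a0=0.6889·11.436=7.878; a1+…+a3=4.182 < 7.878 ≤ a1+…+a4=8.610 → R4 fires; B=2 R=2 Y=4 P=2 Z=10
Draw 3: a1=1.232, a2=0.298, a3=3.536, a4=3.936, a5=3.140, a0=12.142; τ=−ln(0.1151)/12.142=0.178 → t=0.286; u2·a0=0.1065·12.142=1.293; a1=1.232 < 1.293 ≤ a1+a2=1.530 → R2 fires; B=4 R=2 Y=4 P=1 Z=10
Draw 4: a1=0.616, a2=0.149, a3=1.768, a4=7.872, a5=1.570, a0=11.975; τ=−ln(0.0392)/11.975=0.270 → t=0.557; u2·a0=0.8452·11.975=10.121; a1+…+a3=2.533 < 10.121 ≤ a1+…+a4=10.405 → R4 fires; B=3 R=2 Y=5 P=1 Z=11
Draw 5: a1=0.616, a2=0.149, a3=2.210, a4=7.380, a5=1.727, a0=12.082; τ=−ln(0.8145)/12.082=0.017 → t=0.574; u2·a0=0.8031·12.082=9.703; a1+…+a3=2.975 < 9.703 ≤ a1+…+a4=10.355 → R4 fires; B=2 R=2 Y=6 P=1 Z=12
Draw 6: a1=0.616, a2=0.149, a3=2.652, a4=5.904, a5=1.884, a0=11.205; τ=−ln(0.1211)/11.205=0.188 → t=0.762; u2·a0=0.2714·11.205=3.041; a1+a2=0.765 < 3.041 ≤ a1+…+a3=3.417 → R3 fires; B=2 R=2 Y=7 P=0 Z=13
Draw 7: a1=0.000, a2=0.000, a3=0.000, a4=6.888, a5=0.000, a0=6.888; τ=−ln(0.6454)/6.888=0.064 → t=0.826 > T=0.77: stop.
At T=0.77: B=2 R=2 Y=7 P=0 Z=13; the largest is Z.

Dominant species at T: Z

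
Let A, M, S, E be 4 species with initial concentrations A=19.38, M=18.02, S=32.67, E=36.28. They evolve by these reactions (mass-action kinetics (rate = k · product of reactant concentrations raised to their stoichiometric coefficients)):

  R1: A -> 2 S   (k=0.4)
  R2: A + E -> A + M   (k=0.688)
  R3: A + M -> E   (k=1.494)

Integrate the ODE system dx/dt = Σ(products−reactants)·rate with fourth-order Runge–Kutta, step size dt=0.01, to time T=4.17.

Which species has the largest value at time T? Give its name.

Dominant species at T: E

RK4 with dt=0.01: 417 steps to T=4.17. Trajectory (selected grid times):
t=0.00: A=19.38 M=18.02 S=32.67 E=36.28
t=0.46: A=0.00 M=17.31 S=33.25 E=36.99
t=0.93: A=0.00 M=17.31 S=33.25 E=36.99
t=1.39: A=0.00 M=17.31 S=33.25 E=36.99
t=1.85: A=0.00 M=17.31 S=33.25 E=36.99
t=2.32: A=0.00 M=17.31 S=33.25 E=36.99
t=2.78: A=0.00 M=17.31 S=33.25 E=36.99
t=3.24: A=0.00 M=17.31 S=33.25 E=36.99
t=3.71: A=0.00 M=17.31 S=33.25 E=36.99
t=4.17: A=0.00 M=17.31 S=33.25 E=36.99
At T=4.17: A=0.00 M=17.31 S=33.25 E=36.99; the largest is E.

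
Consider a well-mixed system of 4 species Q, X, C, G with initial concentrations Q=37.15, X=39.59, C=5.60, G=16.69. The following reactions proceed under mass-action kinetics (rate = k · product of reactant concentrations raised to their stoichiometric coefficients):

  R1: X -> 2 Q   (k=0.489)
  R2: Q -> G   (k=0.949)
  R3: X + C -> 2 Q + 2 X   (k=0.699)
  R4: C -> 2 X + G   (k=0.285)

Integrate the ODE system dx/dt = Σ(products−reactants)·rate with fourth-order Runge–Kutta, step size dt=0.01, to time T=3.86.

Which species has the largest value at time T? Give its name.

Dominant species at T: G

RK4 with dt=0.01: 386 steps to T=3.86. Trajectory (selected grid times):
t=0.00: Q=37.15 X=39.59 C=5.60 G=16.69
t=0.43: Q=46.21 X=36.74 C=0.00 G=35.78
t=0.86: Q=42.09 X=29.77 C=0.00 G=53.84
t=1.29: Q=37.19 X=24.13 C=0.00 G=70.03
t=1.72: Q=32.19 X=19.55 C=0.00 G=84.18
t=2.14: Q=27.56 X=15.92 C=0.00 G=96.07
t=2.57: Q=23.25 X=12.90 C=0.00 G=106.42
t=3.00: Q=19.45 X=10.46 C=0.00 G=115.12
t=3.43: Q=16.16 X=8.47 C=0.00 G=122.36
t=3.86: Q=13.37 X=6.87 C=0.00 G=128.37
At T=3.86: Q=13.37 X=6.87 C=0.00 G=128.37; the largest is G.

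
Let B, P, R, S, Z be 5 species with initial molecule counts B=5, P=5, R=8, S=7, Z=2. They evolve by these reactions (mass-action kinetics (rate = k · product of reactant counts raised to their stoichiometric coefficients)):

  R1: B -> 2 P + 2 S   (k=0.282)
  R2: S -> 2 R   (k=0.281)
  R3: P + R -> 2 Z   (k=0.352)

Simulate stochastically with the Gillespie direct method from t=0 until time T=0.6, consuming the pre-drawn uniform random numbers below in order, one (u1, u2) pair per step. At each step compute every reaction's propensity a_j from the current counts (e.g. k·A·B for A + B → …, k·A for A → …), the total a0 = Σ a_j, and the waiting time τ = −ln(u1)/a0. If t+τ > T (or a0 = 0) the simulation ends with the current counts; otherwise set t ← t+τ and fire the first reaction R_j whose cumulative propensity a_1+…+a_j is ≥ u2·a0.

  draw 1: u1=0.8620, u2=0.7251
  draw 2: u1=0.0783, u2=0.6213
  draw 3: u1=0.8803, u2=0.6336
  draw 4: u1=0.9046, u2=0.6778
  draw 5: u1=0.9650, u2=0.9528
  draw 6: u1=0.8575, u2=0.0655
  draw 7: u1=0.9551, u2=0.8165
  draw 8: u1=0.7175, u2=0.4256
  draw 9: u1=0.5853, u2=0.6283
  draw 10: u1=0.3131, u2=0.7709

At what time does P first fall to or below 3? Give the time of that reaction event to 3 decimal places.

t=0.000: B=5 P=5 R=8 S=7 Z=2
Draw 1: a1=1.410, a2=1.967, a3=14.080, a0=17.457; τ=−ln(0.8620)/17.457=0.009 → t=0.009; u2·a0=0.7251·17.457=12.658; a1+a2=3.377 < 12.658 ≤ a1+…+a3=17.457 → R3 fires; B=5 P=4 R=7 S=7 Z=4
Draw 2: a1=1.410, a2=1.967, a3=9.856, a0=13.233; τ=−ln(0.0783)/13.233=0.192 → t=0.201; u2·a0=0.6213·13.233=8.222; a1+a2=3.377 < 8.222 ≤ a1+…+a3=13.233 → R3 fires; B=5 P=3 R=6 S=7 Z=6
Draw 3: a1=1.410, a2=1.967, a3=6.336, a0=9.713; τ=−ln(0.8803)/9.713=0.013 → t=0.214; u2·a0=0.6336·9.713=6.154; a1+a2=3.377 < 6.154 ≤ a1+…+a3=9.713 → R3 fires; B=5 P=2 R=5 S=7 Z=8
Draw 4: a1=1.410, a2=1.967, a3=3.520, a0=6.897; τ=−ln(0.9046)/6.897=0.015 → t=0.229; u2·a0=0.6778·6.897=4.675; a1+a2=3.377 < 4.675 ≤ a1+…+a3=6.897 → R3 fires; B=5 P=1 R=4 S=7 Z=10
Draw 5: a1=1.410, a2=1.967, a3=1.408, a0=4.785; τ=−ln(0.9650)/4.785=0.007 → t=0.236; u2·a0=0.9528·4.785=4.559; a1+a2=3.377 < 4.559 ≤ a1+…+a3=4.785 → R3 fires; B=5 P=0 R=3 S=7 Z=12
Draw 6: a1=1.410, a2=1.967, a3=0.000, a0=3.377; τ=−ln(0.8575)/3.377=0.046 → t=0.282; u2·a0=0.0655·3.377=0.221 ≤ a1=1.410 → R1 fires; B=4 P=2 R=3 S=9 Z=12
Draw 7: a1=1.128, a2=2.529, a3=2.112, a0=5.769; τ=−ln(0.9551)/5.769=0.008 → t=0.290; u2·a0=0.8165·5.769=4.710; a1+a2=3.657 < 4.710 ≤ a1+…+a3=5.769 → R3 fires; B=4 P=1 R=2 S=9 Z=14
Draw 8: a1=1.128, a2=2.529, a3=0.704, a0=4.361; τ=−ln(0.7175)/4.361=0.076 → t=0.366; u2·a0=0.4256·4.361=1.856; a1=1.128 < 1.856 ≤ a1+a2=3.657 → R2 fires; B=4 P=1 R=4 S=8 Z=14
Draw 9: a1=1.128, a2=2.248, a3=1.408, a0=4.784; τ=−ln(0.5853)/4.784=0.112 → t=0.478; u2·a0=0.6283·4.784=3.006; a1=1.128 < 3.006 ≤ a1+a2=3.376 → R2 fires; B=4 P=1 R=6 S=7 Z=14
Draw 10: a1=1.128, a2=1.967, a3=2.112, a0=5.207; τ=−ln(0.3131)/5.207=0.223 → t=0.701 > T=0.6: stop.
P first becomes ≤ 3 when it reaches 3 at the event at t=0.201.

Threshold first reached at t = 0.201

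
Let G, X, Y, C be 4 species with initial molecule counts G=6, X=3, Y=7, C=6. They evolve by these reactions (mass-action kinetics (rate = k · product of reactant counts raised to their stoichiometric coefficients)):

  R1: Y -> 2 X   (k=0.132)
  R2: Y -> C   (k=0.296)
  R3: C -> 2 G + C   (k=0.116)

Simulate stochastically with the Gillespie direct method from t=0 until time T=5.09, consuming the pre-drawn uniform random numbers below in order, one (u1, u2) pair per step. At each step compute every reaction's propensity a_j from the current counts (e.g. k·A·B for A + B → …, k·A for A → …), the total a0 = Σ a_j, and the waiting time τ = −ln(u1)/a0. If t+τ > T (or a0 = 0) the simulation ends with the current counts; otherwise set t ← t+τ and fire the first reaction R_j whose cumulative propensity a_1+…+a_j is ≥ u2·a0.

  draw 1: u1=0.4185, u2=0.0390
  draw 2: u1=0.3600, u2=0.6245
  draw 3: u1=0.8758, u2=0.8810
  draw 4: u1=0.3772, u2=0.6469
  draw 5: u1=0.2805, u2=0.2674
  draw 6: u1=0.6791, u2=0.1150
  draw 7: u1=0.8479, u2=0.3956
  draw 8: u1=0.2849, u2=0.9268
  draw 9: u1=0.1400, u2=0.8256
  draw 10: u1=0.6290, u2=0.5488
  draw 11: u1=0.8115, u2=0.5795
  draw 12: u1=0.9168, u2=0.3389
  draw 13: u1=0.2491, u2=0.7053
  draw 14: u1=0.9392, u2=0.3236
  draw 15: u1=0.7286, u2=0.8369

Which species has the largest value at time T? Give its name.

Dominant species at T: G

t=0.000: G=6 X=3 Y=7 C=6
Draw 1: a1=0.924, a2=2.072, a3=0.696, a0=3.692; τ=−ln(0.4185)/3.692=0.236 → t=0.236; u2·a0=0.0390·3.692=0.144 ≤ a1=0.924 → R1 fires; G=6 X=5 Y=6 C=6
Draw 2: a1=0.792, a2=1.776, a3=0.696, a0=3.264; τ=−ln(0.3600)/3.264=0.313 → t=0.549; u2·a0=0.6245·3.264=2.038; a1=0.792 < 2.038 ≤ a1+a2=2.568 → R2 fires; G=6 X=5 Y=5 C=7
Draw 3: a1=0.660, a2=1.480, a3=0.812, a0=2.952; τ=−ln(0.8758)/2.952=0.045 → t=0.594; u2·a0=0.8810·2.952=2.601; a1+a2=2.140 < 2.601 ≤ a1+…+a3=2.952 → R3 fires; G=8 X=5 Y=5 C=7
Draw 4: a1=0.660, a2=1.480, a3=0.812, a0=2.952; τ=−ln(0.3772)/2.952=0.330 → t=0.924; u2·a0=0.6469·2.952=1.910; a1=0.660 < 1.910 ≤ a1+a2=2.140 → R2 fires; G=8 X=5 Y=4 C=8
Draw 5: a1=0.528, a2=1.184, a3=0.928, a0=2.640; τ=−ln(0.2805)/2.640=0.482 → t=1.406; u2·a0=0.2674·2.640=0.706; a1=0.528 < 0.706 ≤ a1+a2=1.712 → R2 fires; G=8 X=5 Y=3 C=9
Draw 6: a1=0.396, a2=0.888, a3=1.044, a0=2.328; τ=−ln(0.6791)/2.328=0.166 → t=1.572; u2·a0=0.1150·2.328=0.268 ≤ a1=0.396 → R1 fires; G=8 X=7 Y=2 C=9
Draw 7: a1=0.264, a2=0.592, a3=1.044, a0=1.900; τ=−ln(0.8479)/1.900=0.087 → t=1.659; u2·a0=0.3956·1.900=0.752; a1=0.264 < 0.752 ≤ a1+a2=0.856 → R2 fires; G=8 X=7 Y=1 C=10
Draw 8: a1=0.132, a2=0.296, a3=1.160, a0=1.588; τ=−ln(0.2849)/1.588=0.791 → t=2.449; u2·a0=0.9268·1.588=1.472; a1+a2=0.428 < 1.472 ≤ a1+…+a3=1.588 → R3 fires; G=10 X=7 Y=1 C=10
Draw 9: a1=0.132, a2=0.296, a3=1.160, a0=1.588; τ=−ln(0.1400)/1.588=1.238 → t=3.688; u2·a0=0.8256·1.588=1.311; a1+a2=0.428 < 1.311 ≤ a1+…+a3=1.588 → R3 fires; G=12 X=7 Y=1 C=10
Draw 10: a1=0.132, a2=0.296, a3=1.160, a0=1.588; τ=−ln(0.6290)/1.588=0.292 → t=3.979; u2·a0=0.5488·1.588=0.871; a1+a2=0.428 < 0.871 ≤ a1+…+a3=1.588 → R3 fires; G=14 X=7 Y=1 C=10
Draw 11: a1=0.132, a2=0.296, a3=1.160, a0=1.588; τ=−ln(0.8115)/1.588=0.132 → t=4.111; u2·a0=0.5795·1.588=0.920; a1+a2=0.428 < 0.920 ≤ a1+…+a3=1.588 → R3 fires; G=16 X=7 Y=1 C=10
Draw 12: a1=0.132, a2=0.296, a3=1.160, a0=1.588; τ=−ln(0.9168)/1.588=0.055 → t=4.166; u2·a0=0.3389·1.588=0.538; a1+a2=0.428 < 0.538 ≤ a1+…+a3=1.588 → R3 fires; G=18 X=7 Y=1 C=10
Draw 13: a1=0.132, a2=0.296, a3=1.160, a0=1.588; τ=−ln(0.2491)/1.588=0.875 → t=5.041; u2·a0=0.7053·1.588=1.120; a1+a2=0.428 < 1.120 ≤ a1+…+a3=1.588 → R3 fires; G=20 X=7 Y=1 C=10
Draw 14: a1=0.132, a2=0.296, a3=1.160, a0=1.588; τ=−ln(0.9392)/1.588=0.040 → t=5.080; u2·a0=0.3236·1.588=0.514; a1+a2=0.428 < 0.514 ≤ a1+…+a3=1.588 → R3 fires; G=22 X=7 Y=1 C=10
Draw 15: a1=0.132, a2=0.296, a3=1.160, a0=1.588; τ=−ln(0.7286)/1.588=0.199 → t=5.280 > T=5.09: stop.
At T=5.09: G=22 X=7 Y=1 C=10; the largest is G.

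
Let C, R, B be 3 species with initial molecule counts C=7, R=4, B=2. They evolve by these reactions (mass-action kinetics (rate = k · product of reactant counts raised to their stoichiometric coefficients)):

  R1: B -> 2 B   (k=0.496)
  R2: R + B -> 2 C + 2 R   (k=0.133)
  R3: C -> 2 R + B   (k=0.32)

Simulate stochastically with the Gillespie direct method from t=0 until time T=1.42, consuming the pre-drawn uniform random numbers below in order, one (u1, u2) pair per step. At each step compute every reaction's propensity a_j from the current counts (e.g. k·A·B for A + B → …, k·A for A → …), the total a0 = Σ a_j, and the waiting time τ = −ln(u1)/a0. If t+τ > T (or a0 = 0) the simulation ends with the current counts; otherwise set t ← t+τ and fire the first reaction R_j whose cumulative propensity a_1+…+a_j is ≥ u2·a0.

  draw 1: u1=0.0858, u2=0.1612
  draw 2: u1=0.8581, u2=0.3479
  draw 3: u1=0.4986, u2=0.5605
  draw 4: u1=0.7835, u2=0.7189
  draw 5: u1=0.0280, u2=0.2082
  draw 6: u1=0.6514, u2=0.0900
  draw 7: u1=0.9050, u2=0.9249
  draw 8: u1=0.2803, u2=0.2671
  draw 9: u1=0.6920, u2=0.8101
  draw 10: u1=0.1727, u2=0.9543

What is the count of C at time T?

C at T = 10

t=0.000: C=7 R=4 B=2
Draw 1: a1=0.992, a2=1.064, a3=2.240, a0=4.296; τ=−ln(0.0858)/4.296=0.572 → t=0.572; u2·a0=0.1612·4.296=0.693 ≤ a1=0.992 → R1 fires; C=7 R=4 B=3
Draw 2: a1=1.488, a2=1.596, a3=2.240, a0=5.324; τ=−ln(0.8581)/5.324=0.029 → t=0.600; u2·a0=0.3479·5.324=1.852; a1=1.488 < 1.852 ≤ a1+a2=3.084 → R2 fires; C=9 R=5 B=2
Draw 3: a1=0.992, a2=1.330, a3=2.880, a0=5.202; τ=−ln(0.4986)/5.202=0.134 → t=0.734; u2·a0=0.5605·5.202=2.916; a1+a2=2.322 < 2.916 ≤ a1+…+a3=5.202 → R3 fires; C=8 R=7 B=3
Draw 4: a1=1.488, a2=2.793, a3=2.560, a0=6.841; τ=−ln(0.7835)/6.841=0.036 → t=0.770; u2·a0=0.7189·6.841=4.918; a1+a2=4.281 < 4.918 ≤ a1+…+a3=6.841 → R3 fires; C=7 R=9 B=4
Draw 5: a1=1.984, a2=4.788, a3=2.240, a0=9.012; τ=−ln(0.0280)/9.012=0.397 → t=1.167; u2·a0=0.2082·9.012=1.876 ≤ a1=1.984 → R1 fires; C=7 R=9 B=5
Draw 6: a1=2.480, a2=5.985, a3=2.240, a0=10.705; τ=−ln(0.6514)/10.705=0.040 → t=1.207; u2·a0=0.0900·10.705=0.963 ≤ a1=2.480 → R1 fires; C=7 R=9 B=6
Draw 7: a1=2.976, a2=7.182, a3=2.240, a0=12.398; τ=−ln(0.9050)/12.398=0.008 → t=1.215; u2·a0=0.9249·12.398=11.467; a1+a2=10.158 < 11.467 ≤ a1+…+a3=12.398 → R3 fires; C=6 R=11 B=7
Draw 8: a1=3.472, a2=10.241, a3=1.920, a0=15.633; τ=−ln(0.2803)/15.633=0.081 → t=1.296; u2·a0=0.2671·15.633=4.176; a1=3.472 < 4.176 ≤ a1+a2=13.713 → R2 fires; C=8 R=12 B=6
Draw 9: a1=2.976, a2=9.576, a3=2.560, a0=15.112; τ=−ln(0.6920)/15.112=0.024 → t=1.320; u2·a0=0.8101·15.112=12.242; a1=2.976 < 12.242 ≤ a1+a2=12.552 → R2 fires; C=10 R=13 B=5
Draw 10: a1=2.480, a2=8.645, a3=3.200, a0=14.325; τ=−ln(0.1727)/14.325=0.123 → t=1.443 > T=1.42: stop.
Read off C at T=1.42: 10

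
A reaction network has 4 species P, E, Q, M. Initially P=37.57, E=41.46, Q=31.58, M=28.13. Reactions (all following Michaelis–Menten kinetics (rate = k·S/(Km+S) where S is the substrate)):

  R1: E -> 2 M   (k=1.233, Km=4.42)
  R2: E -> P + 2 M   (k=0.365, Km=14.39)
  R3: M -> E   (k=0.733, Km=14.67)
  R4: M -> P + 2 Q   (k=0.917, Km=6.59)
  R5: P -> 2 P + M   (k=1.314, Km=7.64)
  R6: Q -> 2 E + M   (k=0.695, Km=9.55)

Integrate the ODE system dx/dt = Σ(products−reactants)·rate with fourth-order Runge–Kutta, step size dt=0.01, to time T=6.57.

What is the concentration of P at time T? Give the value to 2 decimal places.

P at T = 51.85

RK4 with dt=0.01: 657 steps to T=6.57. Trajectory (selected grid times):
t=0.00: P=37.57 E=41.46 Q=31.58 M=28.13
t=0.73: P=39.11 E=41.59 Q=32.28 M=30.44
t=1.46: P=40.67 E=41.72 Q=33.00 M=32.74
t=2.19: P=42.24 E=41.87 Q=33.72 M=35.04
t=2.92: P=43.82 E=42.04 Q=34.46 M=37.33
t=3.65: P=45.41 E=42.21 Q=35.20 M=39.61
t=4.38: P=47.01 E=42.39 Q=35.96 M=41.89
t=5.11: P=48.61 E=42.57 Q=36.72 M=44.17
t=5.84: P=50.23 E=42.77 Q=37.48 M=46.45
t=6.57: P=51.85 E=42.97 Q=38.25 M=48.72
Read off P at T=6.57: 51.85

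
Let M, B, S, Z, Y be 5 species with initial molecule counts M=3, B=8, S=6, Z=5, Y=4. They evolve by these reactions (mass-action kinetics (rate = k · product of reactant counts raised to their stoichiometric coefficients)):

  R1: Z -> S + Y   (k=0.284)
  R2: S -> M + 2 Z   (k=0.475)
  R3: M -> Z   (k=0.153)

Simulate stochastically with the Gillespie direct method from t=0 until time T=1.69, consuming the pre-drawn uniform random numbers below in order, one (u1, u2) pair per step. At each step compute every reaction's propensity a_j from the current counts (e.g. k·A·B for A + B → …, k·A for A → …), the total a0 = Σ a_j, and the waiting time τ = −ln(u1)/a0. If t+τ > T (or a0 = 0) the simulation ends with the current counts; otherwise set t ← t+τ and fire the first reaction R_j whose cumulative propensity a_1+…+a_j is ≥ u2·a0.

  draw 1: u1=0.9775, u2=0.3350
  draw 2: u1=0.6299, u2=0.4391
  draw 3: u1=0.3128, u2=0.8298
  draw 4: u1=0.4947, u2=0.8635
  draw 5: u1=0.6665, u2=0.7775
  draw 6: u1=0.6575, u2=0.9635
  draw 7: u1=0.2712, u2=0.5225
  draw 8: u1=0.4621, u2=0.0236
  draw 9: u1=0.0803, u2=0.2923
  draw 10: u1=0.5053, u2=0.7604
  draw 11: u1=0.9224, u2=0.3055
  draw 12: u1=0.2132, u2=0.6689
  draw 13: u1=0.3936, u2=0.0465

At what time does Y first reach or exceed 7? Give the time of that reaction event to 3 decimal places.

t=0.000: M=3 B=8 S=6 Z=5 Y=4
Draw 1: a1=1.420, a2=2.850, a3=0.459, a0=4.729; τ=−ln(0.9775)/4.729=0.005 → t=0.005; u2·a0=0.3350·4.729=1.584; a1=1.420 < 1.584 ≤ a1+a2=4.270 → R2 fires; M=4 B=8 S=5 Z=7 Y=4
Draw 2: a1=1.988, a2=2.375, a3=0.612, a0=4.975; τ=−ln(0.6299)/4.975=0.093 → t=0.098; u2·a0=0.4391·4.975=2.185; a1=1.988 < 2.185 ≤ a1+a2=4.363 → R2 fires; M=5 B=8 S=4 Z=9 Y=4
Draw 3: a1=2.556, a2=1.900, a3=0.765, a0=5.221; τ=−ln(0.3128)/5.221=0.223 → t=0.320; u2·a0=0.8298·5.221=4.332; a1=2.556 < 4.332 ≤ a1+a2=4.456 → R2 fires; M=6 B=8 S=3 Z=11 Y=4
Draw 4: a1=3.124, a2=1.425, a3=0.918, a0=5.467; τ=−ln(0.4947)/5.467=0.129 → t=0.449; u2·a0=0.8635·5.467=4.721; a1+a2=4.549 < 4.721 ≤ a1+…+a3=5.467 → R3 fires; M=5 B=8 S=3 Z=12 Y=4
Draw 5: a1=3.408, a2=1.425, a3=0.765, a0=5.598; τ=−ln(0.6665)/5.598=0.072 → t=0.522; u2·a0=0.7775·5.598=4.352; a1=3.408 < 4.352 ≤ a1+a2=4.833 → R2 fires; M=6 B=8 S=2 Z=14 Y=4
Draw 6: a1=3.976, a2=0.950, a3=0.918, a0=5.844; τ=−ln(0.6575)/5.844=0.072 → t=0.593; u2·a0=0.9635·5.844=5.631; a1+a2=4.926 < 5.631 ≤ a1+…+a3=5.844 → R3 fires; M=5 B=8 S=2 Z=15 Y=4
Draw 7: a1=4.260, a2=0.950, a3=0.765, a0=5.975; τ=−ln(0.2712)/5.975=0.218 → t=0.812; u2·a0=0.5225·5.975=3.122 ≤ a1=4.260 → R1 fires; M=5 B=8 S=3 Z=14 Y=5
Draw 8: a1=3.976, a2=1.425, a3=0.765, a0=6.166; τ=−ln(0.4621)/6.166=0.125 → t=0.937; u2·a0=0.0236·6.166=0.146 ≤ a1=3.976 → R1 fires; M=5 B=8 S=4 Z=13 Y=6
Draw 9: a1=3.692, a2=1.900, a3=0.765, a0=6.357; τ=−ln(0.0803)/6.357=0.397 → t=1.334; u2·a0=0.2923·6.357=1.858 ≤ a1=3.692 → R1 fires; M=5 B=8 S=5 Z=12 Y=7
Draw 10: a1=3.408, a2=2.375, a3=0.765, a0=6.548; τ=−ln(0.5053)/6.548=0.104 → t=1.438; u2·a0=0.7604·6.548=4.979; a1=3.408 < 4.979 ≤ a1+a2=5.783 → R2 fires; M=6 B=8 S=4 Z=14 Y=7
Draw 11: a1=3.976, a2=1.900, a3=0.918, a0=6.794; τ=−ln(0.9224)/6.794=0.012 → t=1.450; u2·a0=0.3055·6.794=2.076 ≤ a1=3.976 → R1 fires; M=6 B=8 S=5 Z=13 Y=8
Draw 12: a1=3.692, a2=2.375, a3=0.918, a0=6.985; τ=−ln(0.2132)/6.985=0.221 → t=1.671; u2·a0=0.6689·6.985=4.672; a1=3.692 < 4.672 ≤ a1+a2=6.067 → R2 fires; M=7 B=8 S=4 Z=15 Y=8
Draw 13: a1=4.260, a2=1.900, a3=1.071, a0=7.231; τ=−ln(0.3936)/7.231=0.129 → t=1.800 > T=1.69: stop.
Y first becomes ≥ 7 when it reaches 7 at the event at t=1.334.

Threshold first reached at t = 1.334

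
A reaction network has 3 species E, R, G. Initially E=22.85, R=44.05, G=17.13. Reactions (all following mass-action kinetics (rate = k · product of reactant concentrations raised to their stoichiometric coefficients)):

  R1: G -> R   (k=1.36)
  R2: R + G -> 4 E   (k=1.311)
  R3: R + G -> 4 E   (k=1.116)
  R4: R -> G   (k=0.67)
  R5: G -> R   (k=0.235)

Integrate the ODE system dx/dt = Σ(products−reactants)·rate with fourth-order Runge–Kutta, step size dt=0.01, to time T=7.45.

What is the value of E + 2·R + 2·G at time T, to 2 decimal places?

Check how each reaction changes W = E + 2·R + 2·G (weight of products minus weight of reactants):
R1: G -> R: (2·1) − (2·1) = 2 − 2 = 0
R2: R + G -> 4 E: (1·4) − (2·1 + 2·1) = 4 − 4 = 0
R3: R + G -> 4 E: (1·4) − (2·1 + 2·1) = 4 − 4 = 0
R4: R -> G: (2·1) − (2·1) = 2 − 2 = 0
R5: G -> R: (2·1) − (2·1) = 2 − 2 = 0
Every reaction leaves W unchanged, so W is conserved and no simulation is needed: W(T) = W(0) = 22.85 + 2·44.05 + 2·17.13 = 145.21

Value at T = 145.21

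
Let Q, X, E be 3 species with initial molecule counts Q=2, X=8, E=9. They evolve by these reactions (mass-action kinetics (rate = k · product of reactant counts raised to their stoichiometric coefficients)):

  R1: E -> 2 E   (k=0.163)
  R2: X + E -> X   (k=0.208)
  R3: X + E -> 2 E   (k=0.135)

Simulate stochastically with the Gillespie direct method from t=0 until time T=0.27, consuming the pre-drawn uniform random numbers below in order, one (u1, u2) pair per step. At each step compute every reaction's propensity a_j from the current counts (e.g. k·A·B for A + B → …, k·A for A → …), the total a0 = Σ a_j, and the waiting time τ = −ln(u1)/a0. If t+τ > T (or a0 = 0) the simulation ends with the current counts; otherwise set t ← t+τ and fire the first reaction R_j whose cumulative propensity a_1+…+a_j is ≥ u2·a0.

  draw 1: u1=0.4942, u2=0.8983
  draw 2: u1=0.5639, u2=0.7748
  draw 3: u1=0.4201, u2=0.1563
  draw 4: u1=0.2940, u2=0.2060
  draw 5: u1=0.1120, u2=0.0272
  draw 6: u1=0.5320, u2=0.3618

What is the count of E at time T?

E at T = 10

t=0.000: Q=2 X=8 E=9
Draw 1: a1=1.467, a2=14.976, a3=9.720, a0=26.163; τ=−ln(0.4942)/26.163=0.027 → t=0.027; u2·a0=0.8983·26.163=23.502; a1+a2=16.443 < 23.502 ≤ a1+…+a3=26.163 → R3 fires; Q=2 X=7 E=10
Draw 2: a1=1.630, a2=14.560, a3=9.450, a0=25.640; τ=−ln(0.5639)/25.640=0.022 → t=0.049; u2·a0=0.7748·25.640=19.866; a1+a2=16.190 < 19.866 ≤ a1+…+a3=25.640 → R3 fires; Q=2 X=6 E=11
Draw 3: a1=1.793, a2=13.728, a3=8.910, a0=24.431; τ=−ln(0.4201)/24.431=0.035 → t=0.085; u2·a0=0.1563·24.431=3.819; a1=1.793 < 3.819 ≤ a1+a2=15.521 → R2 fires; Q=2 X=6 E=10
Draw 4: a1=1.630, a2=12.480, a3=8.100, a0=22.210; τ=−ln(0.2940)/22.210=0.055 → t=0.140; u2·a0=0.2060·22.210=4.575; a1=1.630 < 4.575 ≤ a1+a2=14.110 → R2 fires; Q=2 X=6 E=9
Draw 5: a1=1.467, a2=11.232, a3=7.290, a0=19.989; τ=−ln(0.1120)/19.989=0.110 → t=0.249; u2·a0=0.0272·19.989=0.544 ≤ a1=1.467 → R1 fires; Q=2 X=6 E=10
Draw 6: a1=1.630, a2=12.480, a3=8.100, a0=22.210; τ=−ln(0.5320)/22.210=0.028 → t=0.278 > T=0.27: stop.
Read off E at T=0.27: 10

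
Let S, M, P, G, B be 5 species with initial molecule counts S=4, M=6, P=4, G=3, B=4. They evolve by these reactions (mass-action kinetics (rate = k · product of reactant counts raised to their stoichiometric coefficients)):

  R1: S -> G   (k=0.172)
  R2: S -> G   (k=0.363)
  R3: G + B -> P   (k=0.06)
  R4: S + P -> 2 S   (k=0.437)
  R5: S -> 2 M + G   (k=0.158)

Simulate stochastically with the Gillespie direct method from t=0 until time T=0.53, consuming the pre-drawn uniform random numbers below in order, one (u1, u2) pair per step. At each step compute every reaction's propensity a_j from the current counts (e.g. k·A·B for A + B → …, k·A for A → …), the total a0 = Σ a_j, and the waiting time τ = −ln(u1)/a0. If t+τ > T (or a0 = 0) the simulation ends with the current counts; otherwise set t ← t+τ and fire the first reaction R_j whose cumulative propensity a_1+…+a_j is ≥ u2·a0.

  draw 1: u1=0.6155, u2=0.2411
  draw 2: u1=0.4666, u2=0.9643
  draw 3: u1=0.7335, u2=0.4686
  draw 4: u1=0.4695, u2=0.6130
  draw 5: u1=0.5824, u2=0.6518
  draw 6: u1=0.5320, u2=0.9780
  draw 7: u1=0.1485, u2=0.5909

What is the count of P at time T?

t=0.000: S=4 M=6 P=4 G=3 B=4
Draw 1: a1=0.688, a2=1.452, a3=0.720, a4=6.992, a5=0.632, a0=10.484; τ=−ln(0.6155)/10.484=0.046 → t=0.046; u2·a0=0.2411·10.484=2.528; a1+a2=2.140 < 2.528 ≤ a1+…+a3=2.860 → R3 fires; S=4 M=6 P=5 G=2 B=3
Draw 2: a1=0.688, a2=1.452, a3=0.360, a4=8.740, a5=0.632, a0=11.872; τ=−ln(0.4666)/11.872=0.064 → t=0.110; u2·a0=0.9643·11.872=11.448; a1+…+a4=11.240 < 11.448 ≤ a1+…+a5=11.872 → R5 fires; S=3 M=8 P=5 G=3 B=3
Draw 3: a1=0.516, a2=1.089, a3=0.540, a4=6.555, a5=0.474, a0=9.174; τ=−ln(0.7335)/9.174=0.034 → t=0.144; u2·a0=0.4686·9.174=4.299; a1+…+a3=2.145 < 4.299 ≤ a1+…+a4=8.700 → R4 fires; S=4 M=8 P=4 G=3 B=3
Draw 4: a1=0.688, a2=1.452, a3=0.540, a4=6.992, a5=0.632, a0=10.304; τ=−ln(0.4695)/10.304=0.073 → t=0.218; u2·a0=0.6130·10.304=6.316; a1+…+a3=2.680 < 6.316 ≤ a1+…+a4=9.672 → R4 fires; S=5 M=8 P=3 G=3 B=3
Draw 5: a1=0.860, a2=1.815, a3=0.540, a4=6.555, a5=0.790, a0=10.560; τ=−ln(0.5824)/10.560=0.051 → t=0.269; u2·a0=0.6518·10.560=6.883; a1+…+a3=3.215 < 6.883 ≤ a1+…+a4=9.770 → R4 fires; S=6 M=8 P=2 G=3 B=3
Draw 6: a1=1.032, a2=2.178, a3=0.540, a4=5.244, a5=0.948, a0=9.942; τ=−ln(0.5320)/9.942=0.063 → t=0.332; u2·a0=0.9780·9.942=9.723; a1+…+a4=8.994 < 9.723 ≤ a1+…+a5=9.942 → R5 fires; S=5 M=10 P=2 G=4 B=3
Draw 7: a1=0.860, a2=1.815, a3=0.720, a4=4.370, a5=0.790, a0=8.555; τ=−ln(0.1485)/8.555=0.223 → t=0.555 > T=0.53: stop.
Read off P at T=0.53: 2

P at T = 2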